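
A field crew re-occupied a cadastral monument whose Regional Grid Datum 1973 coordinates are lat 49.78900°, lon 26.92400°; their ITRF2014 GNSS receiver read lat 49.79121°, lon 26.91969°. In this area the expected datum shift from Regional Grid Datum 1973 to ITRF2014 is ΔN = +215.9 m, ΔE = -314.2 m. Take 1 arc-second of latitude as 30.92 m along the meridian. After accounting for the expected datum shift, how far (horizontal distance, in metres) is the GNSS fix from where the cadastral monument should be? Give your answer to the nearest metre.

Observed coordinate differences: Δφ = +0.00221°, Δλ = -0.00431°.
Converting to metres (1° lat = 111312 m, cos φ = 0.645604): observed ΔN = 246.0 m, observed ΔE = -309.7 m.
Subtracting the expected shift leaves a residual of 246.0 − (215.9) = 30.1 m north and -309.7 − (-314.2) = 4.5 m east.
Residual distance = √(30.1² + 4.5²) = 30.4 m.

30 m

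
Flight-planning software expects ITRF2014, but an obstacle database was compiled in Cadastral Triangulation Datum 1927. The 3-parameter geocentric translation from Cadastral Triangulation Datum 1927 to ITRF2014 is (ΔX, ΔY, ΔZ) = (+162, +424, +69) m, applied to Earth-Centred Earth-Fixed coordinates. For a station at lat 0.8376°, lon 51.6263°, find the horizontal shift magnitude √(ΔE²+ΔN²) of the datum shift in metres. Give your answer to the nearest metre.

150 m

The local east axis at (φ, λ) is (−sin λ, cos λ, 0), so ΔE = −sin(51.6263°)·162 + cos(51.6263°)·424 = 136.21 m.
The local north axis is (−sin φ cos λ, −sin φ sin λ, cos φ), giving ΔN = -1.470 − 4.859 + 68.993 = 62.66 m.
Horizontal magnitude = √(ΔE² + ΔN²) = √(136.21² + 62.66²) = 149.93 m.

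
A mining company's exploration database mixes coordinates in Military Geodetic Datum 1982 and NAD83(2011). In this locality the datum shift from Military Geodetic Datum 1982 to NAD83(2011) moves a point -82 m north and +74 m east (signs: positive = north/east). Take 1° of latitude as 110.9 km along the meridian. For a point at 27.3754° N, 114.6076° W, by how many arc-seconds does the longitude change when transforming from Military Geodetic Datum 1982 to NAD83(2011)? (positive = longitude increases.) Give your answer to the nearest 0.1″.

Δλ = 2.7″

At latitude 27.3754°, cos φ = 0.888013.
1° of longitude at this latitude = 110.9 × cos φ = 98.48 km, so Δλ = 74.0 / 98480.6 = 0.0007514° = 2.705″.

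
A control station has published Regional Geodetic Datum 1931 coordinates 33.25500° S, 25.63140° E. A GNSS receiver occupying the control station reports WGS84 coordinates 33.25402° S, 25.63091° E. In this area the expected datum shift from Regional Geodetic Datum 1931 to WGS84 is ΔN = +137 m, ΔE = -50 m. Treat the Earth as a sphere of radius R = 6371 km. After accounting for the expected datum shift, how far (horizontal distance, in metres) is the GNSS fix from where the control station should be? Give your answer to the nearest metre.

Observed coordinate differences: Δφ = +0.00098°, Δλ = -0.00049°.
Converting to metres (1° lat = 111195 m, cos φ = 0.836238): observed ΔN = 109.0 m, observed ΔE = -45.6 m.
Subtracting the expected shift leaves a residual of 109.0 − (137) = -28.0 m north and -45.6 − (-50) = 4.4 m east.
Residual distance = √((-28.0)² + 4.4²) = 28.4 m.

28 m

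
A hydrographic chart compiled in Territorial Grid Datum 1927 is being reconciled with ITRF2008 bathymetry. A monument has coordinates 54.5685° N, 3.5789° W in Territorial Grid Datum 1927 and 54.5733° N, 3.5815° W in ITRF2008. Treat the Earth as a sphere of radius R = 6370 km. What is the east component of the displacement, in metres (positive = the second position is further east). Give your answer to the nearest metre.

ΔE = -168 m

Δφ = 54.5733° − 54.5685° = +0.0048°; Δλ = -3.5815° − -3.5789° = -0.0026°.
1° along a meridian = πR/180 = 111177 m.
ΔN = Δφ × 111177 = 533.7 m; ΔE = Δλ × 111177 × cos(54.5685°) = -0.0026 × 111177 × 0.579729 = -167.6 m.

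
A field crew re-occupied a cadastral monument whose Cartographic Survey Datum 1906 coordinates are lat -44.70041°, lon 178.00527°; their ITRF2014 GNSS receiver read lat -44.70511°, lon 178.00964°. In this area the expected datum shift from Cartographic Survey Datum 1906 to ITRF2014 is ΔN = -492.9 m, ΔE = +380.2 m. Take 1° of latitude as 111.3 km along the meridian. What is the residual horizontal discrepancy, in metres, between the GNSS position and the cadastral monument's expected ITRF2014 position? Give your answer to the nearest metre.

46 m

Observed coordinate differences: Δφ = -0.00470°, Δλ = +0.00437°.
Converting to metres (1° lat = 111300 m, cos φ = 0.710794): observed ΔN = -523.1 m, observed ΔE = 345.7 m.
Subtracting the expected shift leaves a residual of -523.1 − (-492.9) = -30.2 m north and 345.7 − (380.2) = -34.5 m east.
Residual distance = √((-30.2)² + (-34.5)²) = 45.8 m.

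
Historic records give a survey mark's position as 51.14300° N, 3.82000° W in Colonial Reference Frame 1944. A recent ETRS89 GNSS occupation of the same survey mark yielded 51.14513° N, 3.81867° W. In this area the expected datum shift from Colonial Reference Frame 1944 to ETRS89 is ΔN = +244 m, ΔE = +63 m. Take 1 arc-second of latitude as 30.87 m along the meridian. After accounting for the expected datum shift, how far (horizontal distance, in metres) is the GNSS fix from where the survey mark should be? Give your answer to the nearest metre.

31 m

Observed coordinate differences: Δφ = +0.00213°, Δλ = +0.00133°.
Converting to metres (1° lat = 111132 m, cos φ = 0.627379): observed ΔN = 236.7 m, observed ΔE = 92.7 m.
Subtracting the expected shift leaves a residual of 236.7 − (244) = -7.3 m north and 92.7 − (63) = 29.7 m east.
Residual distance = √((-7.3)² + 29.7²) = 30.6 m.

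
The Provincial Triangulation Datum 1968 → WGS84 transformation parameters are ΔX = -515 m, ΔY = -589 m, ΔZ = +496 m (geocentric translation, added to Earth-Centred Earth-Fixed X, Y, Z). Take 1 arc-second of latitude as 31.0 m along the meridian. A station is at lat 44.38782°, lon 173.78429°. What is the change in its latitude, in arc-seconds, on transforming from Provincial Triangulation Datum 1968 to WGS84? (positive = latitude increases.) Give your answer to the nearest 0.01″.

Δφ = 1.32″

sin φ = 0.699511, cos φ = 0.714621, sin λ = 0.108272, cos λ = -0.994121.
North component: ΔN = −sin φ cos λ·ΔX − sin φ sin λ·ΔY + cos φ·ΔZ = −(0.699511)(-0.994121)(-515) − (0.699511)(0.108272)(-589) + (0.714621)(496) = 40.93 m.
1° of latitude spans 3600 × 31.00 = 111600 m, so Δφ = 40.93 / 111600 × 3600 = 1.320″.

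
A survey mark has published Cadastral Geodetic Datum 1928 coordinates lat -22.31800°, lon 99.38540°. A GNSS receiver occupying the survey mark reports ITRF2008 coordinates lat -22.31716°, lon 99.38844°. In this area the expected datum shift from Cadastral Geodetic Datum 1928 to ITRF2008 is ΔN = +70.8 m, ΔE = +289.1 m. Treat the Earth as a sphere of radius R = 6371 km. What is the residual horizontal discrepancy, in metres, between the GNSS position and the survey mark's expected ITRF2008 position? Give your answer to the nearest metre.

Observed coordinate differences: Δφ = +0.00084°, Δλ = +0.00304°.
Converting to metres (1° lat = 111195 m, cos φ = 0.925090): observed ΔN = 93.4 m, observed ΔE = 312.7 m.
Subtracting the expected shift leaves a residual of 93.4 − (70.8) = 22.6 m north and 312.7 − (289.1) = 23.6 m east.
Residual distance = √(22.6² + 23.6²) = 32.7 m.

33 m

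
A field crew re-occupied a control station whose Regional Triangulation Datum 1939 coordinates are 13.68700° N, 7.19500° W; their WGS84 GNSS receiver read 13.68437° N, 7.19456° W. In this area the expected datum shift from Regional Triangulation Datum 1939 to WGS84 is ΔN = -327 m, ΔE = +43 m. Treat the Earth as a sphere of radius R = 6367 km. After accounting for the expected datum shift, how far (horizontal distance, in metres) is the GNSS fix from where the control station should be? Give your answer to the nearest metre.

35 m

Observed coordinate differences: Δφ = -0.00263°, Δλ = +0.00044°.
Converting to metres (1° lat = 111125 m, cos φ = 0.971603): observed ΔN = -292.3 m, observed ΔE = 47.5 m.
Subtracting the expected shift leaves a residual of -292.3 − (-327) = 34.7 m north and 47.5 − (43) = 4.5 m east.
Residual distance = √(34.7² + 4.5²) = 35.0 m.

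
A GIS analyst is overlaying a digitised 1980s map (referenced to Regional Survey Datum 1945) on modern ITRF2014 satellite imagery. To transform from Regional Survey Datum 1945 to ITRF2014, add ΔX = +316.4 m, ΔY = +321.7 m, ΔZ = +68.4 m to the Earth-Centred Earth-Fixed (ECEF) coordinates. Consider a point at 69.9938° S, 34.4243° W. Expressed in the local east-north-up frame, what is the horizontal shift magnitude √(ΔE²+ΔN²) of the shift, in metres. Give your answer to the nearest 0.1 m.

454.9 m

At φ = -69.9938°, λ = -34.4243°: sin φ = -0.939656, cos φ = 0.342122, sin λ = -0.565317, cos λ = 0.824874.
ΔE = −sin λ·ΔX + cos λ·ΔY = −(-0.565317)·(316.4) + (0.824874)·(321.7) = 444.23 m.
ΔN = −sin φ cos λ·ΔX − sin φ sin λ·ΔY + cos φ·ΔZ = −(-0.939656)(0.824874)(316.4) − (-0.939656)(-0.565317)(321.7) + (0.342122)(68.4) = 97.75 m.
Horizontal magnitude = √(ΔE² + ΔN²) = √(444.23² + 97.75²) = 454.86 m.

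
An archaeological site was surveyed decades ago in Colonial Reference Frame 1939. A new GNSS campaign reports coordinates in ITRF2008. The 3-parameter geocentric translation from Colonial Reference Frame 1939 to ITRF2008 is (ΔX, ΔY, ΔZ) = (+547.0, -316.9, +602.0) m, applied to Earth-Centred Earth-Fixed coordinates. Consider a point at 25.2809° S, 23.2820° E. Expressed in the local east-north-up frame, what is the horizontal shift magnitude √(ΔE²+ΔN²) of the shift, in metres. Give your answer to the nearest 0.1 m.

The local east axis at (φ, λ) is (−sin λ, cos λ, 0), so ΔE = −sin(23.2820°)·547.0 + cos(23.2820°)·(-316.9) = -507.30 m.
The local north axis is (−sin φ cos λ, −sin φ sin λ, cos φ), giving ΔN = 214.578 − 53.492 + 544.343 = 705.43 m.
Horizontal magnitude = √(ΔE² + ΔN²) = √((-507.30)² + 705.43²) = 868.90 m.

868.9 m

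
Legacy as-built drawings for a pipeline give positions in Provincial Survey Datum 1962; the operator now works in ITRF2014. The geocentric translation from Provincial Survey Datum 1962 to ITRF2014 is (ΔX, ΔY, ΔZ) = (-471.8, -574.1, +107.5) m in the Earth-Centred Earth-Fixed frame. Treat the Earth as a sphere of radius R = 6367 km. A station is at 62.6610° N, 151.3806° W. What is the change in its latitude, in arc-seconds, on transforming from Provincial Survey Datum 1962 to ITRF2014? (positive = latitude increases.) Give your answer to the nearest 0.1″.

Δφ = -18.2″

sin φ = 0.888305, cos φ = 0.459254, sin λ = -0.478989, cos λ = -0.877821.
North component: ΔN = −sin φ cos λ·ΔX − sin φ sin λ·ΔY + cos φ·ΔZ = −(0.888305)(-0.877821)(-471.8) − (0.888305)(-0.478989)(-574.1) + (0.459254)(107.5) = -562.80 m.
1° of latitude spans πR/180 = 111125 m, so Δφ = -562.80 / 111125 × 3600 = -18.232″.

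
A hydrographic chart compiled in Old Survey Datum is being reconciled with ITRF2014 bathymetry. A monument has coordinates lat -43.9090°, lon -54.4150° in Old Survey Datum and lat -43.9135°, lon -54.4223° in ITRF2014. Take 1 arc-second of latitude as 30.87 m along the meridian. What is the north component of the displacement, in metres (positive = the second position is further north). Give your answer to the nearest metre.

ΔN = -500 m

Δφ = -43.9135° − -43.9090° = -0.0045°; Δλ = -54.4223° − -54.4150° = -0.0073°.
1° of latitude = 3600 × 30.87 = 111132 m.
ΔN = Δφ × 111132 = -500.1 m; ΔE = Δλ × 111132 × cos(-43.9090°) = -0.0073 × 111132 × 0.720442 = -584.5 m.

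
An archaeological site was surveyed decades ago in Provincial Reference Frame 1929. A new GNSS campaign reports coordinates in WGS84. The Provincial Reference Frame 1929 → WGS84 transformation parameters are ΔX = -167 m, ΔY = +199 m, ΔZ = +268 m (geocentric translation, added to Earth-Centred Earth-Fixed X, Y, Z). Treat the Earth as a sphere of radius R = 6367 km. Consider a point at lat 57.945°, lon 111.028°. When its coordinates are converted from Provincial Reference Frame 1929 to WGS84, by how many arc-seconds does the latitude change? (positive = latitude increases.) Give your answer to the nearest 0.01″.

sin φ = 0.847539, cos φ = 0.530733, sin λ = 0.933405, cos λ = -0.358824.
North component: ΔN = −sin φ cos λ·ΔX − sin φ sin λ·ΔY + cos φ·ΔZ = −(0.847539)(-0.358824)(-167) − (0.847539)(0.933405)(199) + (0.530733)(268) = -65.98 m.
1° of latitude spans πR/180 = 111125 m, so Δφ = -65.98 / 111125 × 3600 = -2.137″.

Δφ = -2.14″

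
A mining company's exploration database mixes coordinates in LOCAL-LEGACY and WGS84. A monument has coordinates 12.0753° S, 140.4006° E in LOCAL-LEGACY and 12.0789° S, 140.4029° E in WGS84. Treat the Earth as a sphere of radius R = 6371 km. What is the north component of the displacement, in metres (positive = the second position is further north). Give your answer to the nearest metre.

Δφ = -12.0789° − -12.0753° = -0.0036°; Δλ = 140.4029° − 140.4006° = +0.0023°.
1° along a meridian = πR/180 = 111195 m.
ΔN = Δφ × 111195 = -400.3 m; ΔE = Δλ × 111195 × cos(-12.0753°) = +0.0023 × 111195 × 0.977874 = 250.1 m.

ΔN = -400 m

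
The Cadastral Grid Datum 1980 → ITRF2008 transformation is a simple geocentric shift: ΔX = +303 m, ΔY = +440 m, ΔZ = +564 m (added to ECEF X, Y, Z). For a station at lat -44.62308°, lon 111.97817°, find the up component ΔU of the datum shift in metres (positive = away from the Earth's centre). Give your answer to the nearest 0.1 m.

At φ = -44.62308°, λ = 111.97817°: sin φ = -0.702440, cos φ = 0.711743, sin λ = 0.927327, cos λ = -0.374253.
ΔU = cos φ cos λ·ΔX + cos φ sin λ·ΔY + sin φ·ΔZ = (0.711743)(-0.374253)(303) + (0.711743)(0.927327)(440) + (-0.702440)(564) = -186.48 m.

ΔU = -186.5 m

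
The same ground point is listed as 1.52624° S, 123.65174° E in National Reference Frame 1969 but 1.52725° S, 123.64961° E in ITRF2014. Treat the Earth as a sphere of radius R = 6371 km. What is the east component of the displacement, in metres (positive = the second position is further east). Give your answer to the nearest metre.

ΔE = -237 m

Δφ = -1.52725° − -1.52624° = -0.00101°; Δλ = 123.64961° − 123.65174° = -0.00213°.
1° along a meridian = πR/180 = 111195 m.
ΔN = Δφ × 111195 = -112.3 m; ΔE = Δλ × 111195 × cos(-1.52624°) = -0.00213 × 111195 × 0.999645 = -236.8 m.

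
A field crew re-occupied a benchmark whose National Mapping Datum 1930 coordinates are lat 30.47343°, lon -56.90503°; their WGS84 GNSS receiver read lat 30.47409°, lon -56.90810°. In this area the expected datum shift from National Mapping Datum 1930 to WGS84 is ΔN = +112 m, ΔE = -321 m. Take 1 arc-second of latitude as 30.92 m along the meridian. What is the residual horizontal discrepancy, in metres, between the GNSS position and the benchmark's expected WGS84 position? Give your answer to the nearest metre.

Observed coordinate differences: Δφ = +0.00066°, Δλ = -0.00307°.
Converting to metres (1° lat = 111312 m, cos φ = 0.861864): observed ΔN = 73.5 m, observed ΔE = -294.5 m.
Subtracting the expected shift leaves a residual of 73.5 − (112) = -38.5 m north and -294.5 − (-321) = 26.5 m east.
Residual distance = √((-38.5)² + 26.5²) = 46.8 m.

47 m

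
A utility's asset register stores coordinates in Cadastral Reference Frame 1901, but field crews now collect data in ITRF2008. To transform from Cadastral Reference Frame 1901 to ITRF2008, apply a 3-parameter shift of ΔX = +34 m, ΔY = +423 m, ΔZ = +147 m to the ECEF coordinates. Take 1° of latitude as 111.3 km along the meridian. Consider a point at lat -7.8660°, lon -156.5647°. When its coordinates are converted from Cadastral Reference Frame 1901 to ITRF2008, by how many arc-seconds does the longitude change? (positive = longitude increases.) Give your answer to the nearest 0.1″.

sin φ = -0.136857, cos φ = 0.990591, sin λ = -0.397713, cos λ = -0.917510.
East component: ΔE = −sin λ·ΔX + cos λ·ΔY = −(-0.397713)(34) + (-0.917510)(423) = -374.58 m.
1° of latitude spans 111300 m; at latitude φ, 1° of longitude spans that × cos φ = 110252.8 m, so Δλ = -374.58 / 110252.8 × 3600 = -12.231″.

Δλ = -12.2″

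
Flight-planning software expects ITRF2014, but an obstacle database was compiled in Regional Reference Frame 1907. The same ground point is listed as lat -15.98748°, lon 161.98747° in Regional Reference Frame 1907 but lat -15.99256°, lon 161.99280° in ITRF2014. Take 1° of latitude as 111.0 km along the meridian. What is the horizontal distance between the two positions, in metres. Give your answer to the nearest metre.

Δφ = -15.99256° − -15.98748° = -0.00508°; Δλ = 161.99280° − 161.98747° = +0.00533°.
ΔN = Δφ × 111000 = -563.9 m; ΔE = Δλ × 111000 × cos(-15.98748°) = +0.00533 × 111000 × 0.961322 = 568.7 m.
Distance = √(ΔE² + ΔN²) = √(568.7² + (-563.9)²) = 800.9 m.

801 m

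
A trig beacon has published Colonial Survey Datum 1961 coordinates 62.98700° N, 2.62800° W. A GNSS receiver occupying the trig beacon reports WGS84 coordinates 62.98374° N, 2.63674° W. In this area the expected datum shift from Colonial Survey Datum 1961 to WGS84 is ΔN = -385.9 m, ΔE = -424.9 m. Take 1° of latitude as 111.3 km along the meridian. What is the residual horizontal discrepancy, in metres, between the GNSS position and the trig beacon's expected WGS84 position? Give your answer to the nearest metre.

29 m

Observed coordinate differences: Δφ = -0.00326°, Δλ = -0.00874°.
Converting to metres (1° lat = 111300 m, cos φ = 0.454193): observed ΔN = -362.8 m, observed ΔE = -441.8 m.
Subtracting the expected shift leaves a residual of -362.8 − (-385.9) = 23.1 m north and -441.8 − (-424.9) = -16.9 m east.
Residual distance = √(23.1² + (-16.9)²) = 28.6 m.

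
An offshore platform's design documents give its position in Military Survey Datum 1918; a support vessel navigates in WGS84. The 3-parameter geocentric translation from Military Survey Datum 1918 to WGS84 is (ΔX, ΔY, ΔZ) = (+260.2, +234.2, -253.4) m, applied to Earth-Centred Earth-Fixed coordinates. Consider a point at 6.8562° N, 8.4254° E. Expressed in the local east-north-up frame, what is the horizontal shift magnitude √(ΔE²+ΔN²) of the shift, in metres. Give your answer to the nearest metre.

The local east axis at (φ, λ) is (−sin λ, cos λ, 0), so ΔE = −sin(8.4254°)·260.2 + cos(8.4254°)·234.2 = 193.55 m.
The local north axis is (−sin φ cos λ, −sin φ sin λ, cos φ), giving ΔN = -30.727 − 4.096 − 251.588 = -286.41 m.
Horizontal magnitude = √(ΔE² + ΔN²) = √(193.55² + (-286.41)²) = 345.68 m.

346 m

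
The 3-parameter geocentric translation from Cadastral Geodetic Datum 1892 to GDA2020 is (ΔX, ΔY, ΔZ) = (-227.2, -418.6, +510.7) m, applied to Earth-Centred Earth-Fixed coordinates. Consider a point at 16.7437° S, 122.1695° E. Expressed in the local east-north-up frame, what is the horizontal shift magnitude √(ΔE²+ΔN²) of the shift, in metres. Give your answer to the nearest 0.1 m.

The local east axis at (φ, λ) is (−sin λ, cos λ, 0), so ΔE = −sin(122.1695°)·(-227.2) + cos(122.1695°)·(-418.6) = 415.19 m.
The local north axis is (−sin φ cos λ, −sin φ sin λ, cos φ), giving ΔN = 34.850 − 102.081 + 489.048 = 421.82 m.
Horizontal magnitude = √(ΔE² + ΔN²) = √(415.19² + 421.82²) = 591.87 m.

591.9 m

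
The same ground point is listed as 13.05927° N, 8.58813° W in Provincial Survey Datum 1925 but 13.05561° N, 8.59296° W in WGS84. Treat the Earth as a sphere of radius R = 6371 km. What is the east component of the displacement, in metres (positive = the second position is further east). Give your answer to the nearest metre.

ΔE = -523 m

Δφ = 13.05561° − 13.05927° = -0.00366°; Δλ = -8.59296° − -8.58813° = -0.00483°.
1° along a meridian = πR/180 = 111195 m.
ΔN = Δφ × 111195 = -407.0 m; ΔE = Δλ × 111195 × cos(13.05927°) = -0.00483 × 111195 × 0.974137 = -523.2 m.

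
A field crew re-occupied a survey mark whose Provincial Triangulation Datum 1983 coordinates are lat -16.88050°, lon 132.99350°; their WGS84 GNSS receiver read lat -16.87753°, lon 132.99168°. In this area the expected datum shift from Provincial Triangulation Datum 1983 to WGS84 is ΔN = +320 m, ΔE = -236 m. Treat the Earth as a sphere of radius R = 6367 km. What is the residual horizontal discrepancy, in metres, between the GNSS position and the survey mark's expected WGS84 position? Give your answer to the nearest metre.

44 m

Observed coordinate differences: Δφ = +0.00297°, Δλ = -0.00182°.
Converting to metres (1° lat = 111125 m, cos φ = 0.956912): observed ΔN = 330.0 m, observed ΔE = -193.5 m.
Subtracting the expected shift leaves a residual of 330.0 − (320) = 10.0 m north and -193.5 − (-236) = 42.5 m east.
Residual distance = √(10.0² + 42.5²) = 43.6 m.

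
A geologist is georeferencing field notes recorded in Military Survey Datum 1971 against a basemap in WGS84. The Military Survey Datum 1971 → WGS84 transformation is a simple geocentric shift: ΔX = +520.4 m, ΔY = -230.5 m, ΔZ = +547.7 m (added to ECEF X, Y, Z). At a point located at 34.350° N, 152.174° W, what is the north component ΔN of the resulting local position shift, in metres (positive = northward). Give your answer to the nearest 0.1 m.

ΔN = 651.2 m

At φ = 34.350°, λ = -152.174°: sin φ = 0.564247, cos φ = 0.825606, sin λ = -0.466788, cos λ = -0.884369.
ΔN = −sin φ cos λ·ΔX − sin φ sin λ·ΔY + cos φ·ΔZ = −(0.564247)(-0.884369)(520.4) − (0.564247)(-0.466788)(-230.5) + (0.825606)(547.7) = 651.16 m.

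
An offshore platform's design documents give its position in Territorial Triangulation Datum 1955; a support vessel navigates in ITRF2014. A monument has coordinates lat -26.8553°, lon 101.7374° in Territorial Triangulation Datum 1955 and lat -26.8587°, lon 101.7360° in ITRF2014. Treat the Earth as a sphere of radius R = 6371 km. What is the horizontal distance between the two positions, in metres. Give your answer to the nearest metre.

403 m

Δφ = -26.8587° − -26.8553° = -0.0034°; Δλ = 101.7360° − 101.7374° = -0.0014°.
1° along a meridian = πR/180 = 111195 m.
ΔN = Δφ × 111195 = -378.1 m; ΔE = Δλ × 111195 × cos(-26.8553°) = -0.0014 × 111195 × 0.892150 = -138.9 m.
Distance = √(ΔE² + ΔN²) = √((-138.9)² + (-378.1)²) = 402.8 m.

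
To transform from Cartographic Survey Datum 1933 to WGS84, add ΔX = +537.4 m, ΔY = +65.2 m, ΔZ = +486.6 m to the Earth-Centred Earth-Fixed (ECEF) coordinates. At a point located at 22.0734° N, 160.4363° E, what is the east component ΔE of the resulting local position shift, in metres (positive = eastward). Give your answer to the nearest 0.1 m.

At φ = 22.0734°, λ = 160.4363°: sin φ = 0.375794, cos φ = 0.926703, sin λ = 0.334855, cos λ = -0.942270.
ΔE = −sin λ·ΔX + cos λ·ΔY = −(0.334855)·(537.4) + (-0.942270)·(65.2) = -241.39 m.

ΔE = -241.4 m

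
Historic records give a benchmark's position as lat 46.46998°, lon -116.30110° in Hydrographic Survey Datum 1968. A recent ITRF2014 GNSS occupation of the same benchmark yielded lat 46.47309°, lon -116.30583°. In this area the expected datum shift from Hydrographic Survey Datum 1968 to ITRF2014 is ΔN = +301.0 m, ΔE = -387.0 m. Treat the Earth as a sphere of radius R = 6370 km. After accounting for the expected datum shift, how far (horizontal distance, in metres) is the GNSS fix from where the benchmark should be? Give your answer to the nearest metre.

51 m

Observed coordinate differences: Δφ = +0.00311°, Δλ = -0.00473°.
Converting to metres (1° lat = 111177 m, cos φ = 0.688735): observed ΔN = 345.8 m, observed ΔE = -362.2 m.
Subtracting the expected shift leaves a residual of 345.8 − (301.0) = 44.8 m north and -362.2 − (-387.0) = 24.8 m east.
Residual distance = √(44.8² + 24.8²) = 51.2 m.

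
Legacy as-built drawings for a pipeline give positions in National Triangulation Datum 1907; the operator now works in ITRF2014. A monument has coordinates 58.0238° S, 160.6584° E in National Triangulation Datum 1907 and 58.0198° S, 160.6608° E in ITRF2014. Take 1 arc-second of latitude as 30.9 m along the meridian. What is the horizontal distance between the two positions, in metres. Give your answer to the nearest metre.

467 m

Δφ = -58.0198° − -58.0238° = +0.0040°; Δλ = 160.6608° − 160.6584° = +0.0024°.
1° of latitude = 3600 × 30.90 = 111240 m.
ΔN = Δφ × 111240 = 445.0 m; ΔE = Δλ × 111240 × cos(-58.0238°) = +0.0024 × 111240 × 0.529567 = 141.4 m.
Distance = √(ΔE² + ΔN²) = √(141.4² + 445.0²) = 466.9 m.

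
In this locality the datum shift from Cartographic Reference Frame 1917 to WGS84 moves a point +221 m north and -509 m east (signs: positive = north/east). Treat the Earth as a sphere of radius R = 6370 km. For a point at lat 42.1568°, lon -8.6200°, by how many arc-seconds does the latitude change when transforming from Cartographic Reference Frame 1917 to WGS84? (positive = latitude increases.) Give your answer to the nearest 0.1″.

On a sphere of radius R, 1 rad of latitude = R, so Δφ = ΔN / R = 221.0 / 6370000 = 3.4694e-05 rad = 7.156″.

Δφ = 7.2″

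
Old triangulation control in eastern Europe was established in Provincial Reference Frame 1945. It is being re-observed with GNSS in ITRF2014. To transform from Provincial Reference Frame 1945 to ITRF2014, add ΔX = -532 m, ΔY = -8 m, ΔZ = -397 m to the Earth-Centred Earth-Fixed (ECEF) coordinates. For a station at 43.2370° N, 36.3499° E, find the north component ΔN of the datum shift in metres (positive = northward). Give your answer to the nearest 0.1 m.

The local north axis is (−sin φ cos λ, −sin φ sin λ, cos φ), giving ΔN = 293.516 + 3.248 − 289.225 = 7.54 m.

ΔN = 7.5 m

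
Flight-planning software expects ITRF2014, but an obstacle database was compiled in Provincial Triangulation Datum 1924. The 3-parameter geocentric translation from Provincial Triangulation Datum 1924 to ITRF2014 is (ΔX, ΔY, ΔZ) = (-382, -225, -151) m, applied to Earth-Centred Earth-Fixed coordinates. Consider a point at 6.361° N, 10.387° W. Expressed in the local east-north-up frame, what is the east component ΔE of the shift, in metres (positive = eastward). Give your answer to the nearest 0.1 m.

The local east axis at (φ, λ) is (−sin λ, cos λ, 0), so ΔE = −sin(-10.387°)·(-382) + cos(-10.387°)·(-225) = -290.19 m.

ΔE = -290.2 m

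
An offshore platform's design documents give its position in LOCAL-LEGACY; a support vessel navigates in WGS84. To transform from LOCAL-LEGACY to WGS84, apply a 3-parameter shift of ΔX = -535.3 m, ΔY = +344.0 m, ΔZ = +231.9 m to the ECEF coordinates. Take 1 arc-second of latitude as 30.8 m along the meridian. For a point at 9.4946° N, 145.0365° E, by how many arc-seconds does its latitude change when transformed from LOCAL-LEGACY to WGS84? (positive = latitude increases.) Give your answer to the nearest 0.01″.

Δφ = 4.02″

sin φ = 0.164955, cos φ = 0.986301, sin λ = 0.573054, cos λ = -0.819517.
North component: ΔN = −sin φ cos λ·ΔX − sin φ sin λ·ΔY + cos φ·ΔZ = −(0.164955)(-0.819517)(-535.3) − (0.164955)(0.573054)(344.0) + (0.986301)(231.9) = 123.84 m.
1° of latitude spans 3600 × 30.80 = 110880 m, so Δφ = 123.84 / 110880 × 3600 = 4.021″.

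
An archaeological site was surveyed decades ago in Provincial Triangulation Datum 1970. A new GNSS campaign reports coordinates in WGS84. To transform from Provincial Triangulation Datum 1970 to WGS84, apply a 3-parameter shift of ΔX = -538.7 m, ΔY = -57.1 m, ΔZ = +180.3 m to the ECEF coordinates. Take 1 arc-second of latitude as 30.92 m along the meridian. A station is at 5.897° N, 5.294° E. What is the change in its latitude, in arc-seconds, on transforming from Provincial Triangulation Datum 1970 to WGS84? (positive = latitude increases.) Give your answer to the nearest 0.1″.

Δφ = 7.6″

sin φ = 0.102740, cos φ = 0.994708, sin λ = 0.092266, cos λ = 0.995734.
North component: ΔN = −sin φ cos λ·ΔX − sin φ sin λ·ΔY + cos φ·ΔZ = −(0.102740)(0.995734)(-538.7) − (0.102740)(0.092266)(-57.1) + (0.994708)(180.3) = 235.00 m.
1° of latitude spans 3600 × 30.92 = 111312 m, so Δφ = 235.00 / 111312 × 3600 = 7.600″.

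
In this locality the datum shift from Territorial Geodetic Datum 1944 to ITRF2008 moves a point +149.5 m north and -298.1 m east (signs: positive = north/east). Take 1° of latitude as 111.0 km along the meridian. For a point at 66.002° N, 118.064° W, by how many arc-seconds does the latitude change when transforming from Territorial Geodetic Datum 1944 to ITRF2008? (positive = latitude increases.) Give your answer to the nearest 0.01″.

1° of latitude = 111.0 km, so Δφ = 149.5 / 111000 = 0.0013468° = 4.849″.

Δφ = 4.85″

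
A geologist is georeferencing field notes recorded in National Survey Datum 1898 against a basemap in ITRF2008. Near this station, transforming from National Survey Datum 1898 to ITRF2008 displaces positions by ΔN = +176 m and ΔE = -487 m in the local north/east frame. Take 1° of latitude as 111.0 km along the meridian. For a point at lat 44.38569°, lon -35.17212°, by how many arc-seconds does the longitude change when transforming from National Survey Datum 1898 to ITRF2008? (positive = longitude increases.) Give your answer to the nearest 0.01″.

Δλ = -22.10″

At latitude 44.38569°, cos φ = 0.714647.
1° of longitude at this latitude = 111.0 × cos φ = 79.33 km, so Δλ = -487.0 / 79325.9 = -0.0061392° = -22.101″.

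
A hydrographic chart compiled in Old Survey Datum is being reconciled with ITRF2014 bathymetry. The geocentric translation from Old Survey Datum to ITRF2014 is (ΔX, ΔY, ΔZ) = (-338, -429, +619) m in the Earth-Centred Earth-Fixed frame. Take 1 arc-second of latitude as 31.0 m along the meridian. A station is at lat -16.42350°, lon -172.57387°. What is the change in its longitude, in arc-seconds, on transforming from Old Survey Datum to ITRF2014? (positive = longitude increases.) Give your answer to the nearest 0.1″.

Δλ = 12.8″

sin φ = -0.282735, cos φ = 0.959198, sin λ = -0.129248, cos λ = -0.991612.
East component: ΔE = −sin λ·ΔX + cos λ·ΔY = −(-0.129248)(-338) + (-0.991612)(-429) = 381.72 m.
1° of latitude spans 3600 × 31.00 = 111600 m; at latitude φ, 1° of longitude spans that × cos φ = 107046.5 m, so Δλ = 381.72 / 107046.5 × 3600 = 12.837″.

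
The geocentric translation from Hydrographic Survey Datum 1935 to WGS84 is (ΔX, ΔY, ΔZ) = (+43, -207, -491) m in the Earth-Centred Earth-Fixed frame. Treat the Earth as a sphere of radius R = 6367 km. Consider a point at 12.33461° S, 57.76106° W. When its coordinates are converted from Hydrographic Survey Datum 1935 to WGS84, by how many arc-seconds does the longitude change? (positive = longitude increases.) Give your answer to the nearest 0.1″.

sin φ = -0.213621, cos φ = 0.976917, sin λ = -0.845831, cos λ = 0.533451.
East component: ΔE = −sin λ·ΔX + cos λ·ΔY = −(-0.845831)(43) + (0.533451)(-207) = -74.05 m.
1° of latitude spans πR/180 = 111125 m; at latitude φ, 1° of longitude spans that × cos φ = 108560.0 m, so Δλ = -74.05 / 108560.0 × 3600 = -2.456″.

Δλ = -2.5″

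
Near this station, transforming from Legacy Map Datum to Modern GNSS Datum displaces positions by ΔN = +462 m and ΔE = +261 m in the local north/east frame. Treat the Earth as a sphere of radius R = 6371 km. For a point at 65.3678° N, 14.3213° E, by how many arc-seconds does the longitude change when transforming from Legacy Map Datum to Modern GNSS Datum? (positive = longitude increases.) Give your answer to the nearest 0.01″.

At latitude 65.3678°, cos φ = 0.416792.
One radian of longitude at latitude φ spans R cos φ, so Δλ = ΔE / (R cos φ) = 261.0 / (6371000 × 0.416792) = 9.8291e-05 rad = 20.274″.

Δλ = 20.27″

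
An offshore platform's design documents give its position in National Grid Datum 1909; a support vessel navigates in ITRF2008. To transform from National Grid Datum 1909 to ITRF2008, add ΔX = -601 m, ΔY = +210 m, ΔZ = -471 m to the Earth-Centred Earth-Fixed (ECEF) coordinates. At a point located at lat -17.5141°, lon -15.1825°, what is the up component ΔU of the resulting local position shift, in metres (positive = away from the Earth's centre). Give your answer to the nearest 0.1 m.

ΔU = -463.8 m

At φ = -17.5141°, λ = -15.1825°: sin φ = -0.300940, cos φ = 0.953643, sin λ = -0.261894, cos λ = 0.965097.
ΔU = cos φ cos λ·ΔX + cos φ sin λ·ΔY + sin φ·ΔZ = (0.953643)(0.965097)(-601) + (0.953643)(-0.261894)(210) + (-0.300940)(-471) = -463.84 m.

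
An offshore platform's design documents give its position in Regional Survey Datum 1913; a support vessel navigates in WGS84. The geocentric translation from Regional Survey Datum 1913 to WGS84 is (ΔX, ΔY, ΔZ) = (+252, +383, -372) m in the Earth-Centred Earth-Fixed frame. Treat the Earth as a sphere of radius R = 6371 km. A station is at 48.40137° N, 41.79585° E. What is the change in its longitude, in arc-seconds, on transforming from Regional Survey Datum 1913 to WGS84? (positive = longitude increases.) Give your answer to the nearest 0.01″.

sin φ = 0.747814, cos φ = 0.663908, sin λ = 0.666478, cos λ = 0.745524.
East component: ΔE = −sin λ·ΔX + cos λ·ΔY = −(0.666478)(252) + (0.745524)(383) = 117.58 m.
1° of latitude spans πR/180 = 111195 m; at latitude φ, 1° of longitude spans that × cos φ = 73823.2 m, so Δλ = 117.58 / 73823.2 × 3600 = 5.734″.

Δλ = 5.73″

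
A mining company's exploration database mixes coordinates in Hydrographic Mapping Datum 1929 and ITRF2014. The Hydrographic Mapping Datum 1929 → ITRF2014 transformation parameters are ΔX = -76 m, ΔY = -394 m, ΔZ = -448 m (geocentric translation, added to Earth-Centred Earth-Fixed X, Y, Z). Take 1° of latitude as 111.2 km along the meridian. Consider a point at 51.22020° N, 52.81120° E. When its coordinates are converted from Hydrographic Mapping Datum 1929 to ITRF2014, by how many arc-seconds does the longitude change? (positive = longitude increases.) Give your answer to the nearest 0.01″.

sin φ = 0.779559, cos φ = 0.626329, sin λ = 0.796648, cos λ = 0.604443.
East component: ΔE = −sin λ·ΔX + cos λ·ΔY = −(0.796648)(-76) + (0.604443)(-394) = -177.61 m.
1° of latitude spans 111200 m; at latitude φ, 1° of longitude spans that × cos φ = 69647.8 m, so Δλ = -177.61 / 69647.8 × 3600 = -9.180″.

Δλ = -9.18″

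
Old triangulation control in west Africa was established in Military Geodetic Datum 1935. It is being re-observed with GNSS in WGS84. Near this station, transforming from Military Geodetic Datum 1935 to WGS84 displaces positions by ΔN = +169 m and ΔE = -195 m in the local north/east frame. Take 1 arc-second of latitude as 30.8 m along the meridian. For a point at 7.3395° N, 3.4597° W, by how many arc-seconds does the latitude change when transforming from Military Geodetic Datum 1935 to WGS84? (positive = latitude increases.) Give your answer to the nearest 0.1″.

1″ of latitude = 30.80 m, so Δφ = 169.0 / 30.80 = 5.487″.

Δφ = 5.5″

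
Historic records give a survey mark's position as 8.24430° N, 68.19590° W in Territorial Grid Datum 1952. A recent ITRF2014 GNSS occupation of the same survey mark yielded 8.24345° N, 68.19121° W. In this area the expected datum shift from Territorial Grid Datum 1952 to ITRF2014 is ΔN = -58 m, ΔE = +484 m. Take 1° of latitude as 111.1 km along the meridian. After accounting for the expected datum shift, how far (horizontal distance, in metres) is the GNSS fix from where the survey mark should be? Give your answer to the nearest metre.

Observed coordinate differences: Δφ = -0.00085°, Δλ = +0.00469°.
Converting to metres (1° lat = 111100 m, cos φ = 0.989666): observed ΔN = -94.4 m, observed ΔE = 515.7 m.
Subtracting the expected shift leaves a residual of -94.4 − (-58) = -36.4 m north and 515.7 − (484) = 31.7 m east.
Residual distance = √((-36.4)² + 31.7²) = 48.3 m.

48 m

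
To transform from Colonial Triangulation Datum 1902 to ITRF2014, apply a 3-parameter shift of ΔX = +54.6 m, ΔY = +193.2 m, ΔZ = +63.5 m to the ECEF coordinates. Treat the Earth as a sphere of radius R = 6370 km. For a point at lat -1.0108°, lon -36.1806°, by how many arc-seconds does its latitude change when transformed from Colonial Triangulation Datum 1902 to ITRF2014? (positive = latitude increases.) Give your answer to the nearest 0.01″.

sin φ = -0.017641, cos φ = 0.999844, sin λ = -0.590332, cos λ = 0.807160.
North component: ΔN = −sin φ cos λ·ΔX − sin φ sin λ·ΔY + cos φ·ΔZ = −(-0.017641)(0.807160)(54.6) − (-0.017641)(-0.590332)(193.2) + (0.999844)(63.5) = 62.26 m.
1° of latitude spans πR/180 = 111177 m, so Δφ = 62.26 / 111177 × 3600 = 2.016″.

Δφ = 2.02″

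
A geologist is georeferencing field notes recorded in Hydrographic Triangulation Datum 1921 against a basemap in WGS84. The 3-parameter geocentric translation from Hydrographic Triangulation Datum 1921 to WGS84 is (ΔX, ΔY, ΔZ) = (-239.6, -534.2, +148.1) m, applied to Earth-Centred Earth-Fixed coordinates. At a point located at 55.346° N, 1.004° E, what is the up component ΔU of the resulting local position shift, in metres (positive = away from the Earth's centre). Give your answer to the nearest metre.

ΔU = -20 m

At φ = 55.346°, λ = 1.004°: sin φ = 0.822601, cos φ = 0.568619, sin λ = 0.017522, cos λ = 0.999846.
ΔU = cos φ cos λ·ΔX + cos φ sin λ·ΔY + sin φ·ΔZ = (0.568619)(0.999846)(-239.6) + (0.568619)(0.017522)(-534.2) + (0.822601)(148.1) = -19.72 m.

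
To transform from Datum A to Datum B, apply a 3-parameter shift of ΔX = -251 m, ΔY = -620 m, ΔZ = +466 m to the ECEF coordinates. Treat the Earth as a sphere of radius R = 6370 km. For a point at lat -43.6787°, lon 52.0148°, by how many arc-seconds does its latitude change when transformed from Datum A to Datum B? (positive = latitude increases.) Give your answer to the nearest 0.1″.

Δφ = -3.5″

sin φ = -0.690614, cos φ = 0.723224, sin λ = 0.788170, cos λ = 0.615458.
North component: ΔN = −sin φ cos λ·ΔX − sin φ sin λ·ΔY + cos φ·ΔZ = −(-0.690614)(0.615458)(-251) − (-0.690614)(0.788170)(-620) + (0.723224)(466) = -107.14 m.
1° of latitude spans πR/180 = 111177 m, so Δφ = -107.14 / 111177 × 3600 = -3.469″.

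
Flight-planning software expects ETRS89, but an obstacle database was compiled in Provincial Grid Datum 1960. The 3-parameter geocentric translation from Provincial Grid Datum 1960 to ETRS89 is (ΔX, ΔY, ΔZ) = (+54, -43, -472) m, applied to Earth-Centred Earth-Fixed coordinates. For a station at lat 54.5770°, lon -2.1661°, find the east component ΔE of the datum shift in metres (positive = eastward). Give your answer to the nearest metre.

ΔE = -41 m

At φ = 54.5770°, λ = -2.1661°: sin φ = 0.814895, cos φ = 0.579608, sin λ = -0.037797, cos λ = 0.999285.
ΔE = −sin λ·ΔX + cos λ·ΔY = −(-0.037797)·(54) + (0.999285)·(-43) = -40.93 m.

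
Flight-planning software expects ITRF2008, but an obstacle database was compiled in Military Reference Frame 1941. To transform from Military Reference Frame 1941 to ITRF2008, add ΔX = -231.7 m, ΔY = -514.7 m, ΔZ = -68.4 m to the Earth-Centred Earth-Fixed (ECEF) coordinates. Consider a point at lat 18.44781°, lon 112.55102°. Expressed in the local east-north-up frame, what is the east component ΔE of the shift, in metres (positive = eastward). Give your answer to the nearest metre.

ΔE = 411 m

The local east axis at (φ, λ) is (−sin λ, cos λ, 0), so ΔE = −sin(112.55102°)·(-231.7) + cos(112.55102°)·(-514.7) = 411.37 m.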